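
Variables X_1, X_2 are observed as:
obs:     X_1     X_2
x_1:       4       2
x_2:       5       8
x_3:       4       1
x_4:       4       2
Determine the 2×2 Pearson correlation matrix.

Step 1 — column means:
  mean(X_1) = (4 + 5 + 4 + 4) / 4 = 17/4 = 4.25
  mean(X_2) = (2 + 8 + 1 + 2) / 4 = 13/4 = 3.25

Step 2 — sample variances and covariances s[i,j] = (1/(n-1)) · Σ_k (x_{k,i} - mean_i) · (x_{k,j} - mean_j), with n-1 = 3:
  s[X_1,X_1] = ((-0.25)·(-0.25) + (0.75)·(0.75) + (-0.25)·(-0.25) + (-0.25)·(-0.25)) / 3 = 0.75/3 = 0.25
  s[X_1,X_2] = ((-0.25)·(-1.25) + (0.75)·(4.75) + (-0.25)·(-2.25) + (-0.25)·(-1.25)) / 3 = 4.75/3 = 1.5833
  s[X_2,X_2] = ((-1.25)·(-1.25) + (4.75)·(4.75) + (-2.25)·(-2.25) + (-1.25)·(-1.25)) / 3 = 30.75/3 = 10.25
  Sample standard deviations s_i = √(s[i,i]):
  s(X_1) = √(0.25) = 0.5
  s(X_2) = √(10.25) = 3.2016

Step 3 — r_{ij} = s_{ij} / (s_i · s_j):
  r[X_1,X_1] = 1 (diagonal).
  r[X_1,X_2] = 1.5833 / (0.5 · 3.2016) = 1.5833 / 1.6008 = 0.9891
  r[X_2,X_2] = 1 (diagonal).

R is symmetric with unit diagonal. Assembling:

R = [[1, 0.9891],
 [0.9891, 1]]


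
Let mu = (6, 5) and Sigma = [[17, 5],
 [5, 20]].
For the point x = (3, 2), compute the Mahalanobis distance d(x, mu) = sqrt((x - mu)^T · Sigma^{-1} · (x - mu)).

Step 1 — centre the observation: (x - mu) = (-3, -3).

Step 2 — invert Sigma. det(Sigma) = 17·20 - (5)² = 315.
  Sigma^{-1} = (1/det) · [[d, -b], [-b, a]] = [[0.0635, -0.0159],
 [-0.0159, 0.054]].

Step 3 — form the quadratic (x - mu)^T · Sigma^{-1} · (x - mu):
  Sigma^{-1} · (x - mu) = (-0.1429, -0.1143).
  (x - mu)^T · [Sigma^{-1} · (x - mu)] = (-3)·(-0.1429) + (-3)·(-0.1143) = 0.7714.

Step 4 — take square root: d = √(0.7714) ≈ 0.8783.

d(x, mu) = √(0.7714) ≈ 0.8783


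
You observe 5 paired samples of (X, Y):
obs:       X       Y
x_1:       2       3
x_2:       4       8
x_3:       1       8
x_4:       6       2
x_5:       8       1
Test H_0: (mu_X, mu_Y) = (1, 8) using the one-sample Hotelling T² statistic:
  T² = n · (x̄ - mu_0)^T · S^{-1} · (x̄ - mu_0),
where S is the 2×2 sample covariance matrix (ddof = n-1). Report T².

Step 1 — sample mean vector:
  mean(X) = (2 + 4 + 1 + 6 + 8) / 5 = 21/5 = 4.2
  mean(Y) = (3 + 8 + 8 + 2 + 1) / 5 = 22/5 = 4.4
  x̄ = (4.2, 4.4),  deviation x̄ - mu_0 = (4.2, 4.4) - (1, 8) = (3.2, -3.6).

Step 2 — sample covariance matrix, S[i,j] = (1/(n-1)) · Σ_k (x_{k,i} - mean_i) · (x_{k,j} - mean_j), divisor n-1 = 4:
  S[X,X] = ((-2.2)·(-2.2) + (-0.2)·(-0.2) + (-3.2)·(-3.2) + (1.8)·(1.8) + (3.8)·(3.8)) / 4 = 32.8/4 = 8.2
  S[X,Y] = ((-2.2)·(-1.4) + (-0.2)·(3.6) + (-3.2)·(3.6) + (1.8)·(-2.4) + (3.8)·(-3.4)) / 4 = -26.4/4 = -6.6
  S[Y,Y] = ((-1.4)·(-1.4) + (3.6)·(3.6) + (3.6)·(3.6) + (-2.4)·(-2.4) + (-3.4)·(-3.4)) / 4 = 45.2/4 = 11.3
  S = [[8.2, -6.6],
 [-6.6, 11.3]].

Step 3 — invert S. det(S) = 8.2·11.3 - (-6.6)² = 49.1.
  S^{-1} = (1/det) · [[d, -b], [-b, a]] = [[0.2301, 0.1344],
 [0.1344, 0.167]].

Step 4 — quadratic form (x̄ - mu_0)^T · S^{-1} · (x̄ - mu_0):
  S^{-1} · (x̄ - mu_0) = (0.2525, -0.1711),
  (x̄ - mu_0)^T · [...] = (3.2)·(0.2525) + (-3.6)·(-0.1711) = 1.424.

Step 5 — scale by n: T² = 5 · 1.424 = 7.1202.

T² ≈ 7.1202


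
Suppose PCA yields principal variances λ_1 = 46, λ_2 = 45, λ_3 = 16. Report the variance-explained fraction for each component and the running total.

Step 1 — total variance = trace(Sigma) = Σ λ_i = 46 + 45 + 16 = 107.

Step 2 — fraction explained by component i = λ_i / Σ λ:
  PC1: 46/107 = 0.4299
  PC2: 45/107 = 0.4206
  PC3: 16/107 = 0.1495

Step 3 — cumulative fraction after k components = (λ_1 + ... + λ_k) / Σ λ:
  k = 1: 46/107 = 0.4299
  k = 2: (46 + 45)/107 = 91/107 = 0.8505
  k = 3: (46 + 45 + 16)/107 = 107/107 = 1

Summary (fraction, with percent):

explained: PC1 0.4299 (42.99%), PC2 0.4206 (42.06%), PC3 0.1495 (14.95%);  cumulative: 0.4299, 0.8505, 1


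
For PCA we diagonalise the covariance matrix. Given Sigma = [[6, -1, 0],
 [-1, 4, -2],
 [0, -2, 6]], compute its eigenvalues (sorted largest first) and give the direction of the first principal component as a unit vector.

Step 1 — characteristic polynomial p(λ) = det(λI - Sigma) = λ³ - tr·λ² + c_1·λ - det, where tr = trace, c_1 = sum of the principal 2×2 minors, det = det(Sigma):
  tr = 6 + 4 + 6 = 16,
  c_1 = (6·4 - (-1)²) + (6·6 - (0)²) + (4·6 - (-2)²) = 23 + 36 + 20 = 79,
  det = 6·(4·6 - (-2)²) - (-1)·((-1)·6 - (-2)·(0)) + (0)·((-1)·(-2) - 4·(0)) = 6·(20) - (-1)·(-6) + (0)·(2) = 114.
  So p(λ) = λ³ - 16λ² + 79λ - 114.
Step 2 — look for an integer root (rational root theorem: any rational root is an integer divisor of 114). Testing λ = 6:
  p(6) = 216 - 576 + 474 - 114 = 0  ✓
  Dividing out (λ - 6): p(λ) = (λ - 6)(λ² - 10λ + 19).
Step 3 — remaining eigenvalues from the quadratic λ² - 10λ + 19 = 0:
  Δ = 10² - 4·19 = 100 - 76 = 24,  λ = (10 ± √24)/2 = (10 ± 4.899)/2 ≈ 7.4495 or 2.5505.
  Sorted: λ_1 = 7.4495,  λ_2 = 6,  λ_3 = 2.5505  (check: sum = 16 = tr ✓).

Step 4 — unit eigenvector for λ_1 ≈ 7.4495: v spans the null space of (Sigma - λ_1 I), whose rows are
  r_1 = (-1.4495, -1, 0),  r_2 = (-1, -3.4495, -2),  r_3 = (0, -2, -1.4495).
  v is orthogonal to every row, so take v ∝ r_1 × r_2 = ((-1)·(-2) - (0)·(-3.4495), (0)·(-1) - (-1.4495)·(-2), (-1.4495)·(-3.4495) - (-1)·(-1)) ≈ (2, -2.899, 4).
  Let u = (2, -2.899, 4).
  ||u|| = √((2)² + (-2.899)² + (4)²) = √(28.4041) ≈ 5.3295,  v_1 = u/||u|| ≈ (0.3753, -0.5439, 0.7505) (||v_1|| = 1).

λ_1 = 7.4495,  λ_2 = 6,  λ_3 = 2.5505;  v_1 ≈ (0.3753, -0.5439, 0.7505)


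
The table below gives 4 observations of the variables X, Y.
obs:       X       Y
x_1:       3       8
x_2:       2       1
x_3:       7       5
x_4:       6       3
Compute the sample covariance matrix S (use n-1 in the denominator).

Step 1 — column means:
  mean(X) = (3 + 2 + 7 + 6) / 4 = 18/4 = 4.5
  mean(Y) = (8 + 1 + 5 + 3) / 4 = 17/4 = 4.25

Step 2 — sample covariance S[i,j] = (1/(n-1)) · Σ_k (x_{k,i} - mean_i) · (x_{k,j} - mean_j), with n-1 = 3.
  S[X,X] = ((-1.5)·(-1.5) + (-2.5)·(-2.5) + (2.5)·(2.5) + (1.5)·(1.5)) / 3 = 17/3 = 5.6667
  S[X,Y] = ((-1.5)·(3.75) + (-2.5)·(-3.25) + (2.5)·(0.75) + (1.5)·(-1.25)) / 3 = 2.5/3 = 0.8333
  S[Y,Y] = ((3.75)·(3.75) + (-3.25)·(-3.25) + (0.75)·(0.75) + (-1.25)·(-1.25)) / 3 = 26.75/3 = 8.9167

S is symmetric (S[j,i] = S[i,j]). Assembling:

S = [[5.6667, 0.8333],
 [0.8333, 8.9167]]


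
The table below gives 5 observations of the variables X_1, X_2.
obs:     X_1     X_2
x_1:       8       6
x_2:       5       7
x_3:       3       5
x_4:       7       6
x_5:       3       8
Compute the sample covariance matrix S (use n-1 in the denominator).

Step 1 — column means:
  mean(X_1) = (8 + 5 + 3 + 7 + 3) / 5 = 26/5 = 5.2
  mean(X_2) = (6 + 7 + 5 + 6 + 8) / 5 = 32/5 = 6.4

Step 2 — sample covariance S[i,j] = (1/(n-1)) · Σ_k (x_{k,i} - mean_i) · (x_{k,j} - mean_j), with n-1 = 4.
  S[X_1,X_1] = ((2.8)·(2.8) + (-0.2)·(-0.2) + (-2.2)·(-2.2) + (1.8)·(1.8) + (-2.2)·(-2.2)) / 4 = 20.8/4 = 5.2
  S[X_1,X_2] = ((2.8)·(-0.4) + (-0.2)·(0.6) + (-2.2)·(-1.4) + (1.8)·(-0.4) + (-2.2)·(1.6)) / 4 = -2.4/4 = -0.6
  S[X_2,X_2] = ((-0.4)·(-0.4) + (0.6)·(0.6) + (-1.4)·(-1.4) + (-0.4)·(-0.4) + (1.6)·(1.6)) / 4 = 5.2/4 = 1.3

S is symmetric (S[j,i] = S[i,j]). Assembling:

S = [[5.2, -0.6],
 [-0.6, 1.3]]


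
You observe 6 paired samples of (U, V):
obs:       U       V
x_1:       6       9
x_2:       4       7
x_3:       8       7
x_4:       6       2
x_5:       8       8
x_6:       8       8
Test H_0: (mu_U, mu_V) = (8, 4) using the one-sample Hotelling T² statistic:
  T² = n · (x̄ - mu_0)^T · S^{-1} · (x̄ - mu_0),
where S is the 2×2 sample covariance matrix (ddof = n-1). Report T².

Step 1 — sample mean vector:
  mean(U) = (6 + 4 + 8 + 6 + 8 + 8) / 6 = 40/6 = 6.6667
  mean(V) = (9 + 7 + 7 + 2 + 8 + 8) / 6 = 41/6 = 6.8333
  x̄ = (6.6667, 6.8333),  deviation x̄ - mu_0 = (6.6667, 6.8333) - (8, 4) = (-1.3333, 2.8333).

Step 2 — sample covariance matrix, S[i,j] = (1/(n-1)) · Σ_k (x_{k,i} - mean_i) · (x_{k,j} - mean_j), divisor n-1 = 5:
  S[U,U] = ((-0.6667)·(-0.6667) + (-2.6667)·(-2.6667) + (1.3333)·(1.3333) + (-0.6667)·(-0.6667) + (1.3333)·(1.3333) + (1.3333)·(1.3333)) / 5 = 13.3333/5 = 2.6667
  S[U,V] = ((-0.6667)·(2.1667) + (-2.6667)·(0.1667) + (1.3333)·(0.1667) + (-0.6667)·(-4.8333) + (1.3333)·(1.1667) + (1.3333)·(1.1667)) / 5 = 4.6667/5 = 0.9333
  S[V,V] = ((2.1667)·(2.1667) + (0.1667)·(0.1667) + (0.1667)·(0.1667) + (-4.8333)·(-4.8333) + (1.1667)·(1.1667) + (1.1667)·(1.1667)) / 5 = 30.8333/5 = 6.1667
  S = [[2.6667, 0.9333],
 [0.9333, 6.1667]].

Step 3 — invert S. det(S) = 2.6667·6.1667 - (0.9333)² = 15.5733.
  S^{-1} = (1/det) · [[d, -b], [-b, a]] = [[0.396, -0.0599],
 [-0.0599, 0.1712]].

Step 4 — quadratic form (x̄ - mu_0)^T · S^{-1} · (x̄ - mu_0):
  S^{-1} · (x̄ - mu_0) = (-0.6978, 0.5651),
  (x̄ - mu_0)^T · [...] = (-1.3333)·(-0.6978) + (2.8333)·(0.5651) = 2.5314.

Step 5 — scale by n: T² = 6 · 2.5314 = 15.1884.

T² ≈ 15.1884


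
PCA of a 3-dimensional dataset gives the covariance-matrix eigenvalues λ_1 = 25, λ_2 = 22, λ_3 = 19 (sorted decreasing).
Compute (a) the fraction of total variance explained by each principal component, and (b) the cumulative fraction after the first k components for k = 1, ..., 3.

Step 1 — total variance = trace(Sigma) = Σ λ_i = 25 + 22 + 19 = 66.

Step 2 — fraction explained by component i = λ_i / Σ λ:
  PC1: 25/66 = 0.3788
  PC2: 22/66 = 0.3333
  PC3: 19/66 = 0.2879

Step 3 — cumulative fraction after k components = (λ_1 + ... + λ_k) / Σ λ:
  k = 1: 25/66 = 0.3788
  k = 2: (25 + 22)/66 = 47/66 = 0.7121
  k = 3: (25 + 22 + 19)/66 = 66/66 = 1

Summary (fraction, with percent):

explained: PC1 0.3788 (37.88%), PC2 0.3333 (33.33%), PC3 0.2879 (28.79%);  cumulative: 0.3788, 0.7121, 1


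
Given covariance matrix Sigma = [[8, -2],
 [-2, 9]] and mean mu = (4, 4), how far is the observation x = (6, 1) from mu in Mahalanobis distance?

Step 1 — centre the observation: (x - mu) = (2, -3).

Step 2 — invert Sigma. det(Sigma) = 8·9 - (-2)² = 68.
  Sigma^{-1} = (1/det) · [[d, -b], [-b, a]] = [[0.1324, 0.0294],
 [0.0294, 0.1176]].

Step 3 — form the quadratic (x - mu)^T · Sigma^{-1} · (x - mu):
  Sigma^{-1} · (x - mu) = (0.1765, -0.2941).
  (x - mu)^T · [Sigma^{-1} · (x - mu)] = (2)·(0.1765) + (-3)·(-0.2941) = 1.2353.

Step 4 — take square root: d = √(1.2353) ≈ 1.1114.

d(x, mu) = √(1.2353) ≈ 1.1114


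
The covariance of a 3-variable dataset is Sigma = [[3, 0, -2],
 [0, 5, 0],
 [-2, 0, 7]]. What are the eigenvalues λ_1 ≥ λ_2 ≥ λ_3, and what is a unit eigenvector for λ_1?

Step 1 — characteristic polynomial p(λ) = det(λI - Sigma) = λ³ - tr·λ² + c_1·λ - det, where tr = trace, c_1 = sum of the principal 2×2 minors, det = det(Sigma):
  tr = 3 + 5 + 7 = 15,
  c_1 = (3·5 - (0)²) + (3·7 - (-2)²) + (5·7 - (0)²) = 15 + 17 + 35 = 67,
  det = 3·(5·7 - (0)²) - (0)·((0)·7 - (0)·(-2)) + (-2)·((0)·(0) - 5·(-2)) = 3·(35) - (0)·(0) + (-2)·(10) = 85.
  So p(λ) = λ³ - 15λ² + 67λ - 85.
Step 2 — look for an integer root (rational root theorem: any rational root is an integer divisor of 85). Testing λ = 5:
  p(5) = 125 - 375 + 335 - 85 = 0  ✓
  Dividing out (λ - 5): p(λ) = (λ - 5)(λ² - 10λ + 17).
Step 3 — remaining eigenvalues from the quadratic λ² - 10λ + 17 = 0:
  Δ = 10² - 4·17 = 100 - 68 = 32,  λ = (10 ± √32)/2 = (10 ± 5.6569)/2 ≈ 7.8284 or 2.1716.
  Sorted: λ_1 = 7.8284,  λ_2 = 5,  λ_3 = 2.1716  (check: sum = 15 = tr ✓).

Step 4 — unit eigenvector for λ_1 ≈ 7.8284: v spans the null space of (Sigma - λ_1 I), whose rows are
  r_1 = (-4.8284, 0, -2),  r_2 = (0, -2.8284, 0),  r_3 = (-2, 0, -0.8284).
  v is orthogonal to every row, so take v ∝ r_1 × r_2 = ((0)·(0) - (-2)·(-2.8284), (-2)·(0) - (-4.8284)·(0), (-4.8284)·(-2.8284) - (0)·(0)) ≈ (-5.6569, 0, 13.6569).
  Rescale (multiply by -1 so the first nonzero entry is positive): u = (5.6569, 0, -13.6569).
  ||u|| = √((5.6569)² + (0)² + (-13.6569)²) = √(218.5097) ≈ 14.7821,  v_1 = u/||u|| ≈ (0.3827, 0, -0.9239) (||v_1|| = 1).

λ_1 = 7.8284,  λ_2 = 5,  λ_3 = 2.1716;  v_1 ≈ (0.3827, 0, -0.9239)


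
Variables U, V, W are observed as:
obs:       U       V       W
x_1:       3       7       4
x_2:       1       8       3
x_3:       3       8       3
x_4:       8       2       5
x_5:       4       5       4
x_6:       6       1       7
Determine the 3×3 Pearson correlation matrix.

Step 1 — column means:
  mean(U) = (3 + 1 + 3 + 8 + 4 + 6) / 6 = 25/6 = 4.1667
  mean(V) = (7 + 8 + 8 + 2 + 5 + 1) / 6 = 31/6 = 5.1667
  mean(W) = (4 + 3 + 3 + 5 + 4 + 7) / 6 = 26/6 = 4.3333

Step 2 — sample variances and covariances s[i,j] = (1/(n-1)) · Σ_k (x_{k,i} - mean_i) · (x_{k,j} - mean_j), with n-1 = 5:
  s[U,U] = ((-1.1667)·(-1.1667) + (-3.1667)·(-3.1667) + (-1.1667)·(-1.1667) + (3.8333)·(3.8333) + (-0.1667)·(-0.1667) + (1.8333)·(1.8333)) / 5 = 30.8333/5 = 6.1667
  s[U,V] = ((-1.1667)·(1.8333) + (-3.1667)·(2.8333) + (-1.1667)·(2.8333) + (3.8333)·(-3.1667) + (-0.1667)·(-0.1667) + (1.8333)·(-4.1667)) / 5 = -34.1667/5 = -6.8333
  s[U,W] = ((-1.1667)·(-0.3333) + (-3.1667)·(-1.3333) + (-1.1667)·(-1.3333) + (3.8333)·(0.6667) + (-0.1667)·(-0.3333) + (1.8333)·(2.6667)) / 5 = 13.6667/5 = 2.7333
  s[V,V] = ((1.8333)·(1.8333) + (2.8333)·(2.8333) + (2.8333)·(2.8333) + (-3.1667)·(-3.1667) + (-0.1667)·(-0.1667) + (-4.1667)·(-4.1667)) / 5 = 46.8333/5 = 9.3667
  s[V,W] = ((1.8333)·(-0.3333) + (2.8333)·(-1.3333) + (2.8333)·(-1.3333) + (-3.1667)·(0.6667) + (-0.1667)·(-0.3333) + (-4.1667)·(2.6667)) / 5 = -21.3333/5 = -4.2667
  s[W,W] = ((-0.3333)·(-0.3333) + (-1.3333)·(-1.3333) + (-1.3333)·(-1.3333) + (0.6667)·(0.6667) + (-0.3333)·(-0.3333) + (2.6667)·(2.6667)) / 5 = 11.3333/5 = 2.2667
  Sample standard deviations s_i = √(s[i,i]):
  s(U) = √(6.1667) = 2.4833
  s(V) = √(9.3667) = 3.0605
  s(W) = √(2.2667) = 1.5055

Step 3 — r_{ij} = s_{ij} / (s_i · s_j):
  r[U,U] = 1 (diagonal).
  r[U,V] = -6.8333 / (2.4833 · 3.0605) = -6.8333 / 7.6001 = -0.8991
  r[U,W] = 2.7333 / (2.4833 · 1.5055) = 2.7333 / 3.7387 = 0.7311
  r[V,V] = 1 (diagonal).
  r[V,W] = -4.2667 / (3.0605 · 1.5055) = -4.2667 / 4.6077 = -0.926
  r[W,W] = 1 (diagonal).

R is symmetric with unit diagonal. Assembling:

R = [[1, -0.8991, 0.7311],
 [-0.8991, 1, -0.926],
 [0.7311, -0.926, 1]]


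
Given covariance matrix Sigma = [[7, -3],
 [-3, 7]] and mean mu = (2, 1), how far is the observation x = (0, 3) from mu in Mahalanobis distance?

Step 1 — centre the observation: (x - mu) = (-2, 2).

Step 2 — invert Sigma. det(Sigma) = 7·7 - (-3)² = 40.
  Sigma^{-1} = (1/det) · [[d, -b], [-b, a]] = [[0.175, 0.075],
 [0.075, 0.175]].

Step 3 — form the quadratic (x - mu)^T · Sigma^{-1} · (x - mu):
  Sigma^{-1} · (x - mu) = (-0.2, 0.2).
  (x - mu)^T · [Sigma^{-1} · (x - mu)] = (-2)·(-0.2) + (2)·(0.2) = 0.8.

Step 4 — take square root: d = √(0.8) ≈ 0.8944.

d(x, mu) = √(0.8) ≈ 0.8944


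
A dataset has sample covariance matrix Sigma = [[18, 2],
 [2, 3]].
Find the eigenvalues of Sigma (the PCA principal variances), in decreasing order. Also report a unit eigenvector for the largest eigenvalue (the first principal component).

Step 1 — characteristic polynomial of 2×2 Sigma:
  det(Sigma - λI) = λ² - trace · λ + det = 0.
  trace = 18 + 3 = 21, det = 18·3 - (2)² = 50.
Step 2 — discriminant:
  Δ = trace² - 4·det = 441 - 200 = 241.
Step 3 — eigenvalues:
  λ = (trace ± √Δ)/2 = (21 ± 15.5242)/2,
  λ_1 = 18.2621,  λ_2 = 2.7379.

Step 4 — unit eigenvector for λ_1: solve (Sigma - λ_1 I)v = 0. First row:
  (18 - 18.2621)·v_x + (2)·v_y = 0, i.e. (-0.2621)·v_x + (2)·v_y = 0,
  so v ∝ (b, λ_1 - a) = (2, 0.2621) = u.
  ||u|| = √((2)² + (0.2621)²) = √(4.0687) ≈ 2.0171,
  v_1 = u/||u|| ≈ (0.9915, 0.1299) (||v_1|| = 1).

λ_1 = 18.2621,  λ_2 = 2.7379;  v_1 ≈ (0.9915, 0.1299)


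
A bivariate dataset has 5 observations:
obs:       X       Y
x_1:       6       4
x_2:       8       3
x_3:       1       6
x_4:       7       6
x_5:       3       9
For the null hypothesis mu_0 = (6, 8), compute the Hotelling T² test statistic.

Step 1 — sample mean vector:
  mean(X) = (6 + 8 + 1 + 7 + 3) / 5 = 25/5 = 5
  mean(Y) = (4 + 3 + 6 + 6 + 9) / 5 = 28/5 = 5.6
  x̄ = (5, 5.6),  deviation x̄ - mu_0 = (5, 5.6) - (6, 8) = (-1, -2.4).

Step 2 — sample covariance matrix, S[i,j] = (1/(n-1)) · Σ_k (x_{k,i} - mean_i) · (x_{k,j} - mean_j), divisor n-1 = 4:
  S[X,X] = ((1)·(1) + (3)·(3) + (-4)·(-4) + (2)·(2) + (-2)·(-2)) / 4 = 34/4 = 8.5
  S[X,Y] = ((1)·(-1.6) + (3)·(-2.6) + (-4)·(0.4) + (2)·(0.4) + (-2)·(3.4)) / 4 = -17/4 = -4.25
  S[Y,Y] = ((-1.6)·(-1.6) + (-2.6)·(-2.6) + (0.4)·(0.4) + (0.4)·(0.4) + (3.4)·(3.4)) / 4 = 21.2/4 = 5.3
  S = [[8.5, -4.25],
 [-4.25, 5.3]].

Step 3 — invert S. det(S) = 8.5·5.3 - (-4.25)² = 26.9875.
  S^{-1} = (1/det) · [[d, -b], [-b, a]] = [[0.1964, 0.1575],
 [0.1575, 0.315]].

Step 4 — quadratic form (x̄ - mu_0)^T · S^{-1} · (x̄ - mu_0):
  S^{-1} · (x̄ - mu_0) = (-0.5743, -0.9134),
  (x̄ - mu_0)^T · [...] = (-1)·(-0.5743) + (-2.4)·(-0.9134) = 2.7665.

Step 5 — scale by n: T² = 5 · 2.7665 = 13.8323.

T² ≈ 13.8323


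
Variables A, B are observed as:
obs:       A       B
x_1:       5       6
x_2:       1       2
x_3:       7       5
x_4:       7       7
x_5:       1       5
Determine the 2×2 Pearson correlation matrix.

Step 1 — column means:
  mean(A) = (5 + 1 + 7 + 7 + 1) / 5 = 21/5 = 4.2
  mean(B) = (6 + 2 + 5 + 7 + 5) / 5 = 25/5 = 5

Step 2 — sample variances and covariances s[i,j] = (1/(n-1)) · Σ_k (x_{k,i} - mean_i) · (x_{k,j} - mean_j), with n-1 = 4:
  s[A,A] = ((0.8)·(0.8) + (-3.2)·(-3.2) + (2.8)·(2.8) + (2.8)·(2.8) + (-3.2)·(-3.2)) / 4 = 36.8/4 = 9.2
  s[A,B] = ((0.8)·(1) + (-3.2)·(-3) + (2.8)·(0) + (2.8)·(2) + (-3.2)·(0)) / 4 = 16/4 = 4
  s[B,B] = ((1)·(1) + (-3)·(-3) + (0)·(0) + (2)·(2) + (0)·(0)) / 4 = 14/4 = 3.5
  Sample standard deviations s_i = √(s[i,i]):
  s(A) = √(9.2) = 3.0332
  s(B) = √(3.5) = 1.8708

Step 3 — r_{ij} = s_{ij} / (s_i · s_j):
  r[A,A] = 1 (diagonal).
  r[A,B] = 4 / (3.0332 · 1.8708) = 4 / 5.6745 = 0.7049
  r[B,B] = 1 (diagonal).

R is symmetric with unit diagonal. Assembling:

R = [[1, 0.7049],
 [0.7049, 1]]


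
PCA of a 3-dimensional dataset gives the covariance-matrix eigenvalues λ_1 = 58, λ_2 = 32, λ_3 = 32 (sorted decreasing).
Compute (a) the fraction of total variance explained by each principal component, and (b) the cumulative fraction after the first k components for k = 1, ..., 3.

Step 1 — total variance = trace(Sigma) = Σ λ_i = 58 + 32 + 32 = 122.

Step 2 — fraction explained by component i = λ_i / Σ λ:
  PC1: 58/122 = 0.4754
  PC2: 32/122 = 0.2623
  PC3: 32/122 = 0.2623

Step 3 — cumulative fraction after k components = (λ_1 + ... + λ_k) / Σ λ:
  k = 1: 58/122 = 0.4754
  k = 2: (58 + 32)/122 = 90/122 = 0.7377
  k = 3: (58 + 32 + 32)/122 = 122/122 = 1

Summary (fraction, with percent):

explained: PC1 0.4754 (47.54%), PC2 0.2623 (26.23%), PC3 0.2623 (26.23%);  cumulative: 0.4754, 0.7377, 1


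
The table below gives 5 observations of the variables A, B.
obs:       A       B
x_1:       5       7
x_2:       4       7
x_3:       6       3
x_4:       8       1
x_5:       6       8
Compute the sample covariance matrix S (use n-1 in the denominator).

Step 1 — column means:
  mean(A) = (5 + 4 + 6 + 8 + 6) / 5 = 29/5 = 5.8
  mean(B) = (7 + 7 + 3 + 1 + 8) / 5 = 26/5 = 5.2

Step 2 — sample covariance S[i,j] = (1/(n-1)) · Σ_k (x_{k,i} - mean_i) · (x_{k,j} - mean_j), with n-1 = 4.
  S[A,A] = ((-0.8)·(-0.8) + (-1.8)·(-1.8) + (0.2)·(0.2) + (2.2)·(2.2) + (0.2)·(0.2)) / 4 = 8.8/4 = 2.2
  S[A,B] = ((-0.8)·(1.8) + (-1.8)·(1.8) + (0.2)·(-2.2) + (2.2)·(-4.2) + (0.2)·(2.8)) / 4 = -13.8/4 = -3.45
  S[B,B] = ((1.8)·(1.8) + (1.8)·(1.8) + (-2.2)·(-2.2) + (-4.2)·(-4.2) + (2.8)·(2.8)) / 4 = 36.8/4 = 9.2

S is symmetric (S[j,i] = S[i,j]). Assembling:

S = [[2.2, -3.45],
 [-3.45, 9.2]]


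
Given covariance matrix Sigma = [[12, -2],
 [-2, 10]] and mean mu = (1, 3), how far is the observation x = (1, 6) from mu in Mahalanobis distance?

Step 1 — centre the observation: (x - mu) = (0, 3).

Step 2 — invert Sigma. det(Sigma) = 12·10 - (-2)² = 116.
  Sigma^{-1} = (1/det) · [[d, -b], [-b, a]] = [[0.0862, 0.0172],
 [0.0172, 0.1034]].

Step 3 — form the quadratic (x - mu)^T · Sigma^{-1} · (x - mu):
  Sigma^{-1} · (x - mu) = (0.0517, 0.3103).
  (x - mu)^T · [Sigma^{-1} · (x - mu)] = (0)·(0.0517) + (3)·(0.3103) = 0.931.

Step 4 — take square root: d = √(0.931) ≈ 0.9649.

d(x, mu) = √(0.931) ≈ 0.9649


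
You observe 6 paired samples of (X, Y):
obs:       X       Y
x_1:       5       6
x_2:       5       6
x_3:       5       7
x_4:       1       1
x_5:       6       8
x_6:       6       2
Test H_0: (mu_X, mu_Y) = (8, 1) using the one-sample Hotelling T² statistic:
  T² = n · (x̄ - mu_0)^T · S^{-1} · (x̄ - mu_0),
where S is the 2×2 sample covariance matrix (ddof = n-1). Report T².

Step 1 — sample mean vector:
  mean(X) = (5 + 5 + 5 + 1 + 6 + 6) / 6 = 28/6 = 4.6667
  mean(Y) = (6 + 6 + 7 + 1 + 8 + 2) / 6 = 30/6 = 5
  x̄ = (4.6667, 5),  deviation x̄ - mu_0 = (4.6667, 5) - (8, 1) = (-3.3333, 4).

Step 2 — sample covariance matrix, S[i,j] = (1/(n-1)) · Σ_k (x_{k,i} - mean_i) · (x_{k,j} - mean_j), divisor n-1 = 5:
  S[X,X] = ((0.3333)·(0.3333) + (0.3333)·(0.3333) + (0.3333)·(0.3333) + (-3.6667)·(-3.6667) + (1.3333)·(1.3333) + (1.3333)·(1.3333)) / 5 = 17.3333/5 = 3.4667
  S[X,Y] = ((0.3333)·(1) + (0.3333)·(1) + (0.3333)·(2) + (-3.6667)·(-4) + (1.3333)·(3) + (1.3333)·(-3)) / 5 = 16/5 = 3.2
  S[Y,Y] = ((1)·(1) + (1)·(1) + (2)·(2) + (-4)·(-4) + (3)·(3) + (-3)·(-3)) / 5 = 40/5 = 8
  S = [[3.4667, 3.2],
 [3.2, 8]].

Step 3 — invert S. det(S) = 3.4667·8 - (3.2)² = 17.4933.
  S^{-1} = (1/det) · [[d, -b], [-b, a]] = [[0.4573, -0.1829],
 [-0.1829, 0.1982]].

Step 4 — quadratic form (x̄ - mu_0)^T · S^{-1} · (x̄ - mu_0):
  S^{-1} · (x̄ - mu_0) = (-2.2561, 1.4024),
  (x̄ - mu_0)^T · [...] = (-3.3333)·(-2.2561) + (4)·(1.4024) = 13.1301.

Step 5 — scale by n: T² = 6 · 13.1301 = 78.7805.

T² ≈ 78.7805


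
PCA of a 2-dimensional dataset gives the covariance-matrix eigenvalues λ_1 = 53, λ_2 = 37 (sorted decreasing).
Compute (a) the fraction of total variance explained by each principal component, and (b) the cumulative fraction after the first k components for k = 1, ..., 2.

Step 1 — total variance = trace(Sigma) = Σ λ_i = 53 + 37 = 90.

Step 2 — fraction explained by component i = λ_i / Σ λ:
  PC1: 53/90 = 0.5889
  PC2: 37/90 = 0.4111

Step 3 — cumulative fraction after k components = (λ_1 + ... + λ_k) / Σ λ:
  k = 1: 53/90 = 0.5889
  k = 2: (53 + 37)/90 = 90/90 = 1

Summary (fraction, with percent):

explained: PC1 0.5889 (58.89%), PC2 0.4111 (41.11%);  cumulative: 0.5889, 1


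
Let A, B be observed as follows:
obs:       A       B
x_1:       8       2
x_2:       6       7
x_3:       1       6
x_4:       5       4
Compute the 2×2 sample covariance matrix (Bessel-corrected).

Step 1 — column means:
  mean(A) = (8 + 6 + 1 + 5) / 4 = 20/4 = 5
  mean(B) = (2 + 7 + 6 + 4) / 4 = 19/4 = 4.75

Step 2 — sample covariance S[i,j] = (1/(n-1)) · Σ_k (x_{k,i} - mean_i) · (x_{k,j} - mean_j), with n-1 = 3.
  S[A,A] = ((3)·(3) + (1)·(1) + (-4)·(-4) + (0)·(0)) / 3 = 26/3 = 8.6667
  S[A,B] = ((3)·(-2.75) + (1)·(2.25) + (-4)·(1.25) + (0)·(-0.75)) / 3 = -11/3 = -3.6667
  S[B,B] = ((-2.75)·(-2.75) + (2.25)·(2.25) + (1.25)·(1.25) + (-0.75)·(-0.75)) / 3 = 14.75/3 = 4.9167

S is symmetric (S[j,i] = S[i,j]). Assembling:

S = [[8.6667, -3.6667],
 [-3.6667, 4.9167]]


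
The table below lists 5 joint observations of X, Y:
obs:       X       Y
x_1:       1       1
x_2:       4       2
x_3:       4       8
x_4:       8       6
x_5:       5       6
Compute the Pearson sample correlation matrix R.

Step 1 — column means:
  mean(X) = (1 + 4 + 4 + 8 + 5) / 5 = 22/5 = 4.4
  mean(Y) = (1 + 2 + 8 + 6 + 6) / 5 = 23/5 = 4.6

Step 2 — sample variances and covariances s[i,j] = (1/(n-1)) · Σ_k (x_{k,i} - mean_i) · (x_{k,j} - mean_j), with n-1 = 4:
  s[X,X] = ((-3.4)·(-3.4) + (-0.4)·(-0.4) + (-0.4)·(-0.4) + (3.6)·(3.6) + (0.6)·(0.6)) / 4 = 25.2/4 = 6.3
  s[X,Y] = ((-3.4)·(-3.6) + (-0.4)·(-2.6) + (-0.4)·(3.4) + (3.6)·(1.4) + (0.6)·(1.4)) / 4 = 17.8/4 = 4.45
  s[Y,Y] = ((-3.6)·(-3.6) + (-2.6)·(-2.6) + (3.4)·(3.4) + (1.4)·(1.4) + (1.4)·(1.4)) / 4 = 35.2/4 = 8.8
  Sample standard deviations s_i = √(s[i,i]):
  s(X) = √(6.3) = 2.51
  s(Y) = √(8.8) = 2.9665

Step 3 — r_{ij} = s_{ij} / (s_i · s_j):
  r[X,X] = 1 (diagonal).
  r[X,Y] = 4.45 / (2.51 · 2.9665) = 4.45 / 7.4458 = 0.5977
  r[Y,Y] = 1 (diagonal).

R is symmetric with unit diagonal. Assembling:

R = [[1, 0.5977],
 [0.5977, 1]]


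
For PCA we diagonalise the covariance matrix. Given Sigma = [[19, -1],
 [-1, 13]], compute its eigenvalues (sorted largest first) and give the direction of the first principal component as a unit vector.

Step 1 — characteristic polynomial of 2×2 Sigma:
  det(Sigma - λI) = λ² - trace · λ + det = 0.
  trace = 19 + 13 = 32, det = 19·13 - (-1)² = 246.
Step 2 — discriminant:
  Δ = trace² - 4·det = 1024 - 984 = 40.
Step 3 — eigenvalues:
  λ = (trace ± √Δ)/2 = (32 ± 6.3246)/2,
  λ_1 = 19.1623,  λ_2 = 12.8377.

Step 4 — unit eigenvector for λ_1: solve (Sigma - λ_1 I)v = 0. First row:
  (19 - 19.1623)·v_x + (-1)·v_y = 0, i.e. (-0.1623)·v_x + (-1)·v_y = 0,
  so v ∝ (b, λ_1 - a) = (-1, 0.1623); multiply by -1 so the first entry is positive: u = (1, -0.1623).
  ||u|| = √((1)² + (-0.1623)²) = √(1.0263) ≈ 1.0131,
  v_1 = u/||u|| ≈ (0.9871, -0.1602) (||v_1|| = 1).

λ_1 = 19.1623,  λ_2 = 12.8377;  v_1 ≈ (0.9871, -0.1602)


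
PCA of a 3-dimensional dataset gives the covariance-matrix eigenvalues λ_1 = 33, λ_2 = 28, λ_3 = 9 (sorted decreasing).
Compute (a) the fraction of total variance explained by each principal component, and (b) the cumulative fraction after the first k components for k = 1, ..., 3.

Step 1 — total variance = trace(Sigma) = Σ λ_i = 33 + 28 + 9 = 70.

Step 2 — fraction explained by component i = λ_i / Σ λ:
  PC1: 33/70 = 0.4714
  PC2: 28/70 = 0.4
  PC3: 9/70 = 0.1286

Step 3 — cumulative fraction after k components = (λ_1 + ... + λ_k) / Σ λ:
  k = 1: 33/70 = 0.4714
  k = 2: (33 + 28)/70 = 61/70 = 0.8714
  k = 3: (33 + 28 + 9)/70 = 70/70 = 1

Summary (fraction, with percent):

explained: PC1 0.4714 (47.14%), PC2 0.4 (40%), PC3 0.1286 (12.86%);  cumulative: 0.4714, 0.8714, 1


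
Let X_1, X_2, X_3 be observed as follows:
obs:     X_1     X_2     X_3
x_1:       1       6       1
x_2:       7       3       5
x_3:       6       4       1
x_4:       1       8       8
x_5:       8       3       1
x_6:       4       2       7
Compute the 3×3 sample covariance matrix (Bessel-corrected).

Step 1 — column means:
  mean(X_1) = (1 + 7 + 6 + 1 + 8 + 4) / 6 = 27/6 = 4.5
  mean(X_2) = (6 + 3 + 4 + 8 + 3 + 2) / 6 = 26/6 = 4.3333
  mean(X_3) = (1 + 5 + 1 + 8 + 1 + 7) / 6 = 23/6 = 3.8333

Step 2 — sample covariance S[i,j] = (1/(n-1)) · Σ_k (x_{k,i} - mean_i) · (x_{k,j} - mean_j), with n-1 = 5.
  S[X_1,X_1] = ((-3.5)·(-3.5) + (2.5)·(2.5) + (1.5)·(1.5) + (-3.5)·(-3.5) + (3.5)·(3.5) + (-0.5)·(-0.5)) / 5 = 45.5/5 = 9.1
  S[X_1,X_2] = ((-3.5)·(1.6667) + (2.5)·(-1.3333) + (1.5)·(-0.3333) + (-3.5)·(3.6667) + (3.5)·(-1.3333) + (-0.5)·(-2.3333)) / 5 = -26/5 = -5.2
  S[X_1,X_3] = ((-3.5)·(-2.8333) + (2.5)·(1.1667) + (1.5)·(-2.8333) + (-3.5)·(4.1667) + (3.5)·(-2.8333) + (-0.5)·(3.1667)) / 5 = -17.5/5 = -3.5
  S[X_2,X_2] = ((1.6667)·(1.6667) + (-1.3333)·(-1.3333) + (-0.3333)·(-0.3333) + (3.6667)·(3.6667) + (-1.3333)·(-1.3333) + (-2.3333)·(-2.3333)) / 5 = 25.3333/5 = 5.0667
  S[X_2,X_3] = ((1.6667)·(-2.8333) + (-1.3333)·(1.1667) + (-0.3333)·(-2.8333) + (3.6667)·(4.1667) + (-1.3333)·(-2.8333) + (-2.3333)·(3.1667)) / 5 = 6.3333/5 = 1.2667
  S[X_3,X_3] = ((-2.8333)·(-2.8333) + (1.1667)·(1.1667) + (-2.8333)·(-2.8333) + (4.1667)·(4.1667) + (-2.8333)·(-2.8333) + (3.1667)·(3.1667)) / 5 = 52.8333/5 = 10.5667

S is symmetric (S[j,i] = S[i,j]). Assembling:

S = [[9.1, -5.2, -3.5],
 [-5.2, 5.0667, 1.2667],
 [-3.5, 1.2667, 10.5667]]


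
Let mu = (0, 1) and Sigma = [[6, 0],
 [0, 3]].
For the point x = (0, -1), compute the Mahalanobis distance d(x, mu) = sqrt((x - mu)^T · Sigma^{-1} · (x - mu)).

Step 1 — centre the observation: (x - mu) = (0, -2).

Step 2 — invert Sigma. det(Sigma) = 6·3 - (0)² = 18.
  Sigma^{-1} = (1/det) · [[d, -b], [-b, a]] = [[0.1667, 0],
 [0, 0.3333]].

Step 3 — form the quadratic (x - mu)^T · Sigma^{-1} · (x - mu):
  Sigma^{-1} · (x - mu) = (0, -0.6667).
  (x - mu)^T · [Sigma^{-1} · (x - mu)] = (0)·(0) + (-2)·(-0.6667) = 1.3333.

Step 4 — take square root: d = √(1.3333) ≈ 1.1547.

d(x, mu) = √(1.3333) ≈ 1.1547


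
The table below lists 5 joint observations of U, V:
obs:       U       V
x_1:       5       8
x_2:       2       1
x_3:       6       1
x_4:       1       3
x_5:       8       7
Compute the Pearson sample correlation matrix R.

Step 1 — column means:
  mean(U) = (5 + 2 + 6 + 1 + 8) / 5 = 22/5 = 4.4
  mean(V) = (8 + 1 + 1 + 3 + 7) / 5 = 20/5 = 4

Step 2 — sample variances and covariances s[i,j] = (1/(n-1)) · Σ_k (x_{k,i} - mean_i) · (x_{k,j} - mean_j), with n-1 = 4:
  s[U,U] = ((0.6)·(0.6) + (-2.4)·(-2.4) + (1.6)·(1.6) + (-3.4)·(-3.4) + (3.6)·(3.6)) / 4 = 33.2/4 = 8.3
  s[U,V] = ((0.6)·(4) + (-2.4)·(-3) + (1.6)·(-3) + (-3.4)·(-1) + (3.6)·(3)) / 4 = 19/4 = 4.75
  s[V,V] = ((4)·(4) + (-3)·(-3) + (-3)·(-3) + (-1)·(-1) + (3)·(3)) / 4 = 44/4 = 11
  Sample standard deviations s_i = √(s[i,i]):
  s(U) = √(8.3) = 2.881
  s(V) = √(11) = 3.3166

Step 3 — r_{ij} = s_{ij} / (s_i · s_j):
  r[U,U] = 1 (diagonal).
  r[U,V] = 4.75 / (2.881 · 3.3166) = 4.75 / 9.5551 = 0.4971
  r[V,V] = 1 (diagonal).

R is symmetric with unit diagonal. Assembling:

R = [[1, 0.4971],
 [0.4971, 1]]


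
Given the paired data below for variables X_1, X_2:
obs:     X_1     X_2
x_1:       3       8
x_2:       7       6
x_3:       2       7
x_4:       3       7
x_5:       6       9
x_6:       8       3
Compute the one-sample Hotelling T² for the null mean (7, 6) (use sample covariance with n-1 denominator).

Step 1 — sample mean vector:
  mean(X_1) = (3 + 7 + 2 + 3 + 6 + 8) / 6 = 29/6 = 4.8333
  mean(X_2) = (8 + 6 + 7 + 7 + 9 + 3) / 6 = 40/6 = 6.6667
  x̄ = (4.8333, 6.6667),  deviation x̄ - mu_0 = (4.8333, 6.6667) - (7, 6) = (-2.1667, 0.6667).

Step 2 — sample covariance matrix, S[i,j] = (1/(n-1)) · Σ_k (x_{k,i} - mean_i) · (x_{k,j} - mean_j), divisor n-1 = 5:
  S[X_1,X_1] = ((-1.8333)·(-1.8333) + (2.1667)·(2.1667) + (-2.8333)·(-2.8333) + (-1.8333)·(-1.8333) + (1.1667)·(1.1667) + (3.1667)·(3.1667)) / 5 = 30.8333/5 = 6.1667
  S[X_1,X_2] = ((-1.8333)·(1.3333) + (2.1667)·(-0.6667) + (-2.8333)·(0.3333) + (-1.8333)·(0.3333) + (1.1667)·(2.3333) + (3.1667)·(-3.6667)) / 5 = -14.3333/5 = -2.8667
  S[X_2,X_2] = ((1.3333)·(1.3333) + (-0.6667)·(-0.6667) + (0.3333)·(0.3333) + (0.3333)·(0.3333) + (2.3333)·(2.3333) + (-3.6667)·(-3.6667)) / 5 = 21.3333/5 = 4.2667
  S = [[6.1667, -2.8667],
 [-2.8667, 4.2667]].

Step 3 — invert S. det(S) = 6.1667·4.2667 - (-2.8667)² = 18.0933.
  S^{-1} = (1/det) · [[d, -b], [-b, a]] = [[0.2358, 0.1584],
 [0.1584, 0.3408]].

Step 4 — quadratic form (x̄ - mu_0)^T · S^{-1} · (x̄ - mu_0):
  S^{-1} · (x̄ - mu_0) = (-0.4053, -0.1161),
  (x̄ - mu_0)^T · [...] = (-2.1667)·(-0.4053) + (0.6667)·(-0.1161) = 0.8008.

Step 5 — scale by n: T² = 6 · 0.8008 = 4.8047.

T² ≈ 4.8047


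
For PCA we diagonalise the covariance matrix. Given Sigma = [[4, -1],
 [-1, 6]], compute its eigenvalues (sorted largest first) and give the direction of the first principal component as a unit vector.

Step 1 — characteristic polynomial of 2×2 Sigma:
  det(Sigma - λI) = λ² - trace · λ + det = 0.
  trace = 4 + 6 = 10, det = 4·6 - (-1)² = 23.
Step 2 — discriminant:
  Δ = trace² - 4·det = 100 - 92 = 8.
Step 3 — eigenvalues:
  λ = (trace ± √Δ)/2 = (10 ± 2.8284)/2,
  λ_1 = 6.4142,  λ_2 = 3.5858.

Step 4 — unit eigenvector for λ_1: solve (Sigma - λ_1 I)v = 0. First row:
  (4 - 6.4142)·v_x + (-1)·v_y = 0, i.e. (-2.4142)·v_x + (-1)·v_y = 0,
  so v ∝ (b, λ_1 - a) = (-1, 2.4142); multiply by -1 so the first entry is positive: u = (1, -2.4142).
  ||u|| = √((1)² + (-2.4142)²) = √(6.8284) ≈ 2.6131,
  v_1 = u/||u|| ≈ (0.3827, -0.9239) (||v_1|| = 1).

λ_1 = 6.4142,  λ_2 = 3.5858;  v_1 ≈ (0.3827, -0.9239)


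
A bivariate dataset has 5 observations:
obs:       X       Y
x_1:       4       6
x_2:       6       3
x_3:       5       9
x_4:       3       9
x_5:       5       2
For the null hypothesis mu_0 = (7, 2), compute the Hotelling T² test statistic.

Step 1 — sample mean vector:
  mean(X) = (4 + 6 + 5 + 3 + 5) / 5 = 23/5 = 4.6
  mean(Y) = (6 + 3 + 9 + 9 + 2) / 5 = 29/5 = 5.8
  x̄ = (4.6, 5.8),  deviation x̄ - mu_0 = (4.6, 5.8) - (7, 2) = (-2.4, 3.8).

Step 2 — sample covariance matrix, S[i,j] = (1/(n-1)) · Σ_k (x_{k,i} - mean_i) · (x_{k,j} - mean_j), divisor n-1 = 4:
  S[X,X] = ((-0.6)·(-0.6) + (1.4)·(1.4) + (0.4)·(0.4) + (-1.6)·(-1.6) + (0.4)·(0.4)) / 4 = 5.2/4 = 1.3
  S[X,Y] = ((-0.6)·(0.2) + (1.4)·(-2.8) + (0.4)·(3.2) + (-1.6)·(3.2) + (0.4)·(-3.8)) / 4 = -9.4/4 = -2.35
  S[Y,Y] = ((0.2)·(0.2) + (-2.8)·(-2.8) + (3.2)·(3.2) + (3.2)·(3.2) + (-3.8)·(-3.8)) / 4 = 42.8/4 = 10.7
  S = [[1.3, -2.35],
 [-2.35, 10.7]].

Step 3 — invert S. det(S) = 1.3·10.7 - (-2.35)² = 8.3875.
  S^{-1} = (1/det) · [[d, -b], [-b, a]] = [[1.2757, 0.2802],
 [0.2802, 0.155]].

Step 4 — quadratic form (x̄ - mu_0)^T · S^{-1} · (x̄ - mu_0):
  S^{-1} · (x̄ - mu_0) = (-1.997, -0.0835),
  (x̄ - mu_0)^T · [...] = (-2.4)·(-1.997) + (3.8)·(-0.0835) = 4.4757.

Step 5 — scale by n: T² = 5 · 4.4757 = 22.3785.

T² ≈ 22.3785


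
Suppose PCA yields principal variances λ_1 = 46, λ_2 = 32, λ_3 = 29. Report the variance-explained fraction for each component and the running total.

Step 1 — total variance = trace(Sigma) = Σ λ_i = 46 + 32 + 29 = 107.

Step 2 — fraction explained by component i = λ_i / Σ λ:
  PC1: 46/107 = 0.4299
  PC2: 32/107 = 0.2991
  PC3: 29/107 = 0.271

Step 3 — cumulative fraction after k components = (λ_1 + ... + λ_k) / Σ λ:
  k = 1: 46/107 = 0.4299
  k = 2: (46 + 32)/107 = 78/107 = 0.729
  k = 3: (46 + 32 + 29)/107 = 107/107 = 1

Summary (fraction, with percent):

explained: PC1 0.4299 (42.99%), PC2 0.2991 (29.91%), PC3 0.271 (27.1%);  cumulative: 0.4299, 0.729, 1


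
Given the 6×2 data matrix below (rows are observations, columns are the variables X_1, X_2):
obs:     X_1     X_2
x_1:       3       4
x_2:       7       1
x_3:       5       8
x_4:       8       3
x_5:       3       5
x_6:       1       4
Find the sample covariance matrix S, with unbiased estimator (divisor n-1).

Step 1 — column means:
  mean(X_1) = (3 + 7 + 5 + 8 + 3 + 1) / 6 = 27/6 = 4.5
  mean(X_2) = (4 + 1 + 8 + 3 + 5 + 4) / 6 = 25/6 = 4.1667

Step 2 — sample covariance S[i,j] = (1/(n-1)) · Σ_k (x_{k,i} - mean_i) · (x_{k,j} - mean_j), with n-1 = 5.
  S[X_1,X_1] = ((-1.5)·(-1.5) + (2.5)·(2.5) + (0.5)·(0.5) + (3.5)·(3.5) + (-1.5)·(-1.5) + (-3.5)·(-3.5)) / 5 = 35.5/5 = 7.1
  S[X_1,X_2] = ((-1.5)·(-0.1667) + (2.5)·(-3.1667) + (0.5)·(3.8333) + (3.5)·(-1.1667) + (-1.5)·(0.8333) + (-3.5)·(-0.1667)) / 5 = -10.5/5 = -2.1
  S[X_2,X_2] = ((-0.1667)·(-0.1667) + (-3.1667)·(-3.1667) + (3.8333)·(3.8333) + (-1.1667)·(-1.1667) + (0.8333)·(0.8333) + (-0.1667)·(-0.1667)) / 5 = 26.8333/5 = 5.3667

S is symmetric (S[j,i] = S[i,j]). Assembling:

S = [[7.1, -2.1],
 [-2.1, 5.3667]]


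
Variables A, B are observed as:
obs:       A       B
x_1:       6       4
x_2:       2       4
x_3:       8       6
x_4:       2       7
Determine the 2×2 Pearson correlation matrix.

Step 1 — column means:
  mean(A) = (6 + 2 + 8 + 2) / 4 = 18/4 = 4.5
  mean(B) = (4 + 4 + 6 + 7) / 4 = 21/4 = 5.25

Step 2 — sample variances and covariances s[i,j] = (1/(n-1)) · Σ_k (x_{k,i} - mean_i) · (x_{k,j} - mean_j), with n-1 = 3:
  s[A,A] = ((1.5)·(1.5) + (-2.5)·(-2.5) + (3.5)·(3.5) + (-2.5)·(-2.5)) / 3 = 27/3 = 9
  s[A,B] = ((1.5)·(-1.25) + (-2.5)·(-1.25) + (3.5)·(0.75) + (-2.5)·(1.75)) / 3 = -0.5/3 = -0.1667
  s[B,B] = ((-1.25)·(-1.25) + (-1.25)·(-1.25) + (0.75)·(0.75) + (1.75)·(1.75)) / 3 = 6.75/3 = 2.25
  Sample standard deviations s_i = √(s[i,i]):
  s(A) = √(9) = 3
  s(B) = √(2.25) = 1.5

Step 3 — r_{ij} = s_{ij} / (s_i · s_j):
  r[A,A] = 1 (diagonal).
  r[A,B] = -0.1667 / (3 · 1.5) = -0.1667 / 4.5 = -0.037
  r[B,B] = 1 (diagonal).

R is symmetric with unit diagonal. Assembling:

R = [[1, -0.037],
 [-0.037, 1]]


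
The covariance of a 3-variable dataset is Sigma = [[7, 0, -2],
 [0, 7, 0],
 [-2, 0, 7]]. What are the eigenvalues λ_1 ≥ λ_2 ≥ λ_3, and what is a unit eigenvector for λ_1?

Step 1 — characteristic polynomial p(λ) = det(λI - Sigma) = λ³ - tr·λ² + c_1·λ - det, where tr = trace, c_1 = sum of the principal 2×2 minors, det = det(Sigma):
  tr = 7 + 7 + 7 = 21,
  c_1 = (7·7 - (0)²) + (7·7 - (-2)²) + (7·7 - (0)²) = 49 + 45 + 49 = 143,
  det = 7·(7·7 - (0)²) - (0)·((0)·7 - (0)·(-2)) + (-2)·((0)·(0) - 7·(-2)) = 7·(49) - (0)·(0) + (-2)·(14) = 315.
  So p(λ) = λ³ - 21λ² + 143λ - 315.
Step 2 — look for an integer root (rational root theorem: any rational root is an integer divisor of 315). Testing λ = 5:
  p(5) = 125 - 525 + 715 - 315 = 0  ✓
  Dividing out (λ - 5): p(λ) = (λ - 5)(λ² - 16λ + 63).
Step 3 — remaining eigenvalues from the quadratic λ² - 16λ + 63 = 0:
  Δ = 16² - 4·63 = 256 - 252 = 4,  λ = (16 ± √4)/2 = (16 ± 2)/2 = 9 or 7.
  Sorted: λ_1 = 9,  λ_2 = 7,  λ_3 = 5  (check: sum = 21 = tr ✓).

Step 4 — unit eigenvector for λ_1 = 9: v spans the null space of (Sigma - λ_1 I), whose rows are
  r_1 = (-2, 0, -2),  r_2 = (0, -2, 0),  r_3 = (-2, 0, -2).
  v is orthogonal to every row, so take v ∝ r_1 × r_2 = ((0)·(0) - (-2)·(-2), (-2)·(0) - (-2)·(0), (-2)·(-2) - (0)·(0)) = (-4, 0, 4).
  Rescale (divide by 4; multiply by -1 so the first nonzero entry is positive): u = (1, 0, -1).
  ||u|| = √((1)² + (0)² + (-1)²) = √(2) ≈ 1.4142,  v_1 = u/||u|| ≈ (0.7071, 0, -0.7071) (||v_1|| = 1).

λ_1 = 9,  λ_2 = 7,  λ_3 = 5;  v_1 ≈ (0.7071, 0, -0.7071)


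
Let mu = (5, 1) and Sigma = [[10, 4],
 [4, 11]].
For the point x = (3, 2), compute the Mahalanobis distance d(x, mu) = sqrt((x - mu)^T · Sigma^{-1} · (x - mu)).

Step 1 — centre the observation: (x - mu) = (-2, 1).

Step 2 — invert Sigma. det(Sigma) = 10·11 - (4)² = 94.
  Sigma^{-1} = (1/det) · [[d, -b], [-b, a]] = [[0.117, -0.0426],
 [-0.0426, 0.1064]].

Step 3 — form the quadratic (x - mu)^T · Sigma^{-1} · (x - mu):
  Sigma^{-1} · (x - mu) = (-0.2766, 0.1915).
  (x - mu)^T · [Sigma^{-1} · (x - mu)] = (-2)·(-0.2766) + (1)·(0.1915) = 0.7447.

Step 4 — take square root: d = √(0.7447) ≈ 0.8629.

d(x, mu) = √(0.7447) ≈ 0.8629


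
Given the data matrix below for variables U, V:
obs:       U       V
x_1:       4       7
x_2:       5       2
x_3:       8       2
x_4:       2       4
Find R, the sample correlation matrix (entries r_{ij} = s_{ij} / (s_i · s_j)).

Step 1 — column means:
  mean(U) = (4 + 5 + 8 + 2) / 4 = 19/4 = 4.75
  mean(V) = (7 + 2 + 2 + 4) / 4 = 15/4 = 3.75

Step 2 — sample variances and covariances s[i,j] = (1/(n-1)) · Σ_k (x_{k,i} - mean_i) · (x_{k,j} - mean_j), with n-1 = 3:
  s[U,U] = ((-0.75)·(-0.75) + (0.25)·(0.25) + (3.25)·(3.25) + (-2.75)·(-2.75)) / 3 = 18.75/3 = 6.25
  s[U,V] = ((-0.75)·(3.25) + (0.25)·(-1.75) + (3.25)·(-1.75) + (-2.75)·(0.25)) / 3 = -9.25/3 = -3.0833
  s[V,V] = ((3.25)·(3.25) + (-1.75)·(-1.75) + (-1.75)·(-1.75) + (0.25)·(0.25)) / 3 = 16.75/3 = 5.5833
  Sample standard deviations s_i = √(s[i,i]):
  s(U) = √(6.25) = 2.5
  s(V) = √(5.5833) = 2.3629

Step 3 — r_{ij} = s_{ij} / (s_i · s_j):
  r[U,U] = 1 (diagonal).
  r[U,V] = -3.0833 / (2.5 · 2.3629) = -3.0833 / 5.9073 = -0.522
  r[V,V] = 1 (diagonal).

R is symmetric with unit diagonal. Assembling:

R = [[1, -0.522],
 [-0.522, 1]]
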